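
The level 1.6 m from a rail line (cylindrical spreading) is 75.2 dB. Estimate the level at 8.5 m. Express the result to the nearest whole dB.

For a line source, L₂ = L₁ − 10·log₁₀(r₂/r₁).
L₂ = 75.2 − 10·log₁₀(8.5/1.6) = 75.2 − 7.253 = 67.95 dB.

68 dB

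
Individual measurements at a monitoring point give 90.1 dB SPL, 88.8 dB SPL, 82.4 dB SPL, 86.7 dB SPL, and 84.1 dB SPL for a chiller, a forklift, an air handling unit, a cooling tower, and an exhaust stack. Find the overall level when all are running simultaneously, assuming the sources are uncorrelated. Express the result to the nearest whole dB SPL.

94 dB SPL

For uncorrelated sources the intensities add, so convert each level to linear form, sum, and take 10·log₁₀ of the total.
Σ 10^(L/10) = 10^(90.1/10) + 10^(88.8/10) + 10^(82.4/10) + 10^(86.7/10) + 10^(84.1/10) = 2.680e+09.
L_total = 10·log₁₀(2.680e+09) = 94.28 dB SPL.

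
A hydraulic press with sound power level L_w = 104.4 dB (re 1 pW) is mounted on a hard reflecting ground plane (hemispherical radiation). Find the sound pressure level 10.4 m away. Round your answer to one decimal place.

L_p = L_w − 10·log₁₀(2π·r²) with r = 10.4 m.
2π·r² = 679.6 m², 10·log₁₀ of that is 28.322 dB.
L_p = 104.4 − 28.322 = 76.08 dB.

76.1 dB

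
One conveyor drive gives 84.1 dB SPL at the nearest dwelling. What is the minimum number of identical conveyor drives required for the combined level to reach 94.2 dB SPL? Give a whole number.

The shortfall is 94.2 − 84.1 = 10.1 dB, and N units add 10·log₁₀ N, so need 10·log₁₀ N ≥ 10.1.
N ≥ 10^(10.1/10) = 10.233, so N = 11.

11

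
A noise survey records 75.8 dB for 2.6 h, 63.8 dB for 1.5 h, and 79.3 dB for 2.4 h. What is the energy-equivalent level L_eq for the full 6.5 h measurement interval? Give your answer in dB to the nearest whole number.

77 dB

L_eq = 10·log₁₀[(1/T)·Σ tᵢ·10^(Lᵢ/10)] with T = 6.5 h.
Σ tᵢ·10^(Lᵢ/10) = 2.6·10^(75.8/10) + 1.5·10^(63.8/10) + 2.4·10^(79.3/10) = 3.067e+08.
L_eq = 10·log₁₀(3.067e+08/6.5) = 76.74 dB.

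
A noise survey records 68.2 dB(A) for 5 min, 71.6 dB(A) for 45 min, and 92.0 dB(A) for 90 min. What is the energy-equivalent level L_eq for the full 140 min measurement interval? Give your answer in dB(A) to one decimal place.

90.1 dB(A)

Weight each interval's intensity by its duration and average over T = 140 min:
Σ tᵢ·10^(Lᵢ/10) = 5·10^(68.2/10) + 45·10^(71.6/10) + 90·10^(92.0/10) = 1.433e+11.
L_eq = 10·log₁₀(1.433e+11/140) = 90.10 dB(A).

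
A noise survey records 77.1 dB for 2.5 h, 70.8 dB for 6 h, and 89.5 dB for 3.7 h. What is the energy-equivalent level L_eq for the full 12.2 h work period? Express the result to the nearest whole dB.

85 dB

The energy average is taken in the linear domain: L_eq = 10·log₁₀[(Σ tᵢ·10^(Lᵢ/10))/T], T = 12.2 h.
Σ tᵢ·10^(Lᵢ/10) = 2.5·10^(77.1/10) + 6·10^(70.8/10) + 3.7·10^(89.5/10) = 3.498e+09.
L_eq = 10·log₁₀(3.498e+09/12.2) = 84.57 dB.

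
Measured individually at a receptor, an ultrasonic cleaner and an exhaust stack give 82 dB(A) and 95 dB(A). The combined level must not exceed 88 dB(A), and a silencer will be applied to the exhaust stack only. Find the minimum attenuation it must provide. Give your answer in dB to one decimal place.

The untreated sources together contribute 10^(82/10) = 1.585e+08, i.e. 82.00 dB(A).
The limit corresponds to 10^(88/10) = 6.310e+08; subtracting the fixed part leaves 4.725e+08 for the exhaust stack, i.e. 86.74 dB(A).
Required insertion loss = 95 − 86.74 = 8.26 dB.

8.3 dB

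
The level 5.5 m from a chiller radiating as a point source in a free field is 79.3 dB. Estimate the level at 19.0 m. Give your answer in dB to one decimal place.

Point-source attenuation: ΔL = 20·log₁₀(r₂/r₁) = 20·log₁₀(19.0/5.5) = 10.768 dB.
L₂ = 79.3 − 20·log₁₀(19.0/5.5) = 79.3 − 10.768 = 68.53 dB.

68.5 dB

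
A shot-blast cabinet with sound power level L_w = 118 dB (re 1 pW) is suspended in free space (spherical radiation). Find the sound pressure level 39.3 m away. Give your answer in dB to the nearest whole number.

75 dB

Free-field spherical radiation: L_p = L_w − 10·log₁₀(4π·r²), r = 39.3 m.
4π·r² = 1.941e+04 m², 10·log₁₀ of that is 42.880 dB.
L_p = 118 − 42.880 = 75.12 dB.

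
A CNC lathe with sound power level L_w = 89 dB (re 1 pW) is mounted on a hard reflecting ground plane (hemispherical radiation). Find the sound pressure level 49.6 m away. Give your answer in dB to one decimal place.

The power spreads over a hemisphere of area 2π·r², so L_p = L_w − 10·log₁₀(2π·r²).
2π·r² = 1.546e+04 m², 10·log₁₀ of that is 41.891 dB.
L_p = 89 − 41.891 = 47.11 dB.

47.1 dB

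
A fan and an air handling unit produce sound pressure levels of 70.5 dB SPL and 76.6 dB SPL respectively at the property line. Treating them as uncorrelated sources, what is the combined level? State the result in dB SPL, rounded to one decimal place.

For uncorrelated sources the intensities add, so convert each level to linear form, sum, and take 10·log₁₀ of the total.
Σ 10^(L/10) = 10^(70.5/10) + 10^(76.6/10) = 5.693e+07.
L_total = 10·log₁₀(5.693e+07) = 77.55 dB SPL.

77.6 dB SPL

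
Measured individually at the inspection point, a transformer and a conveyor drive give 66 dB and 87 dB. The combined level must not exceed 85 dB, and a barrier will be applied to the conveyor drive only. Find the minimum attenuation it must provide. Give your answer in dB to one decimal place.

2.1 dB

Fixed contribution from the other source: Σ 10^(L/10) = 10^(66/10) = 3.981e+06 (66.00 dB).
To meet 85 dB overall, the treated conveyor drive may contribute at most 10^(85/10) − 3.981e+06 = 3.122e+08, i.e. 84.94 dB.
So the conveyor drive must be reduced from 87 to 84.94 dB: IL = 2.06 dB.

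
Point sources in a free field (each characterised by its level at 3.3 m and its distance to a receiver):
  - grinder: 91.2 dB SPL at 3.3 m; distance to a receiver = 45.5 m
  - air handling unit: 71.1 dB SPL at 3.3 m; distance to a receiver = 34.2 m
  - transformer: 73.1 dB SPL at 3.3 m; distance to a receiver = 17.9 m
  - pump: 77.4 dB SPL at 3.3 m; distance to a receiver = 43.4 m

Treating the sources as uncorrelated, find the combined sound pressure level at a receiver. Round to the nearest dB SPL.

69 dB SPL

Apply inverse-square spreading to bring every level to the receiver, then sum 10^(L/10).
grinder: 91.2 − 20·log₁₀(45.5/3.3) = 91.2 − 22.79 = 68.41 dB SPL.
air handling unit: 71.1 − 20·log₁₀(34.2/3.3) = 71.1 − 20.31 = 50.79 dB SPL.
transformer: 73.1 − 20·log₁₀(17.9/3.3) = 73.1 − 14.69 = 58.41 dB SPL.
pump: 77.4 − 20·log₁₀(43.4/3.3) = 77.4 − 22.38 = 55.02 dB SPL.
Σ 10^(L/10) = 8.066e+06 → L_total = 10·log₁₀(8.066e+06) = 69.07 dB SPL.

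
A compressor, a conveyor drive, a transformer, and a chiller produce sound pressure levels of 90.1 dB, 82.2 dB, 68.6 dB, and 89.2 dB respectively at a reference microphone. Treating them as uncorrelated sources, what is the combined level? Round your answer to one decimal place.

93.1 dB

For uncorrelated sources the intensities add, so convert each level to linear form, sum, and take 10·log₁₀ of the total.
Σ 10^(L/10) = 10^(90.1/10) + 10^(82.2/10) + 10^(68.6/10) + 10^(89.2/10) = 2.028e+09.
L_total = 10·log₁₀(2.028e+09) = 93.07 dB.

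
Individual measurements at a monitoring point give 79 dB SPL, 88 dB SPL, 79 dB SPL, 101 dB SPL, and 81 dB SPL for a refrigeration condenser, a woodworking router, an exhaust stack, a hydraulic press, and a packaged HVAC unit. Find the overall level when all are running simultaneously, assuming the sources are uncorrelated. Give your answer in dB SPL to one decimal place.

101.3 dB SPL

Incoherent sources combine by intensity addition: L_total = 10·log₁₀(Σ 10^(L_i/10)).
Σ 10^(L/10) = 10^(79/10) + 10^(88/10) + 10^(79/10) + 10^(101/10) + 10^(81/10) = 1.350e+10.
L_total = 10·log₁₀(1.350e+10) = 101.30 dB SPL.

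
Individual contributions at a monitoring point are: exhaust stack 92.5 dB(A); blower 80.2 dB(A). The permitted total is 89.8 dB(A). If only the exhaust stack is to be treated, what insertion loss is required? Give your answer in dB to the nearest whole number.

Everything except the exhaust stack sums to 10^(80.2/10) = 1.047e+08 in linear terms, 80.20 dB(A).
To meet 89.8 dB(A) overall, the treated exhaust stack may contribute at most 10^(89.8/10) − 1.047e+08 = 8.503e+08, i.e. 89.30 dB(A).
Required insertion loss = 92.5 − 89.30 = 3.20 dB.

3 dB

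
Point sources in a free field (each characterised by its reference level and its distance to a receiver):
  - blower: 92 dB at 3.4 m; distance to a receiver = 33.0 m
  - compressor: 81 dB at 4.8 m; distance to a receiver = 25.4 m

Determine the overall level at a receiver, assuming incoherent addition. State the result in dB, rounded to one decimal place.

73.3 dB

Apply inverse-square spreading to bring every level to the receiver, then sum 10^(L/10).
blower: 92 − 20·log₁₀(33.0/3.4) = 92 − 19.74 = 72.26 dB.
compressor: 81 − 20·log₁₀(25.4/4.8) = 81 − 14.47 = 66.53 dB.
Σ 10^(L/10) = 2.132e+07 → L_total = 10·log₁₀(2.132e+07) = 73.29 dB.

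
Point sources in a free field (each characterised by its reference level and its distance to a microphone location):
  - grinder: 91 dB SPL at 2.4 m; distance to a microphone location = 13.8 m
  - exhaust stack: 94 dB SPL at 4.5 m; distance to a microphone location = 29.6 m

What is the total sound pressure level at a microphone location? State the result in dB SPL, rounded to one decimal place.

79.8 dB SPL

Apply inverse-square spreading to bring every level to the receiver, then sum 10^(L/10).
grinder: 91 − 20·log₁₀(13.8/2.4) = 91 − 15.19 = 75.81 dB SPL.
exhaust stack: 94 − 20·log₁₀(29.6/4.5) = 94 − 16.36 = 77.64 dB SPL.
Σ 10^(L/10) = 9.613e+07 → L_total = 10·log₁₀(9.613e+07) = 79.83 dB SPL.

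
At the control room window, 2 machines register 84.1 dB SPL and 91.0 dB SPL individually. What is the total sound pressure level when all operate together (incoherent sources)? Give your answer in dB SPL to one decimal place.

Incoherent sources combine by intensity addition: L_total = 10·log₁₀(Σ 10^(L_i/10)).
Σ 10^(L/10) = 10^(84.1/10) + 10^(91.0/10) = 1.516e+09.
L_total = 10·log₁₀(1.516e+09) = 91.81 dB SPL.

91.8 dB SPL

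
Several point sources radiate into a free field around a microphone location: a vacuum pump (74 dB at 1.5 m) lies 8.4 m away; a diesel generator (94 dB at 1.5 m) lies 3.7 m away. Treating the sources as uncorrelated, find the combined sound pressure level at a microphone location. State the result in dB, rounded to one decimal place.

Apply inverse-square spreading to bring every level to the receiver, then sum 10^(L/10).
vacuum pump: 74 − 20·log₁₀(8.4/1.5) = 74 − 14.96 = 59.04 dB.
diesel generator: 94 − 20·log₁₀(3.7/1.5) = 94 − 7.84 = 86.16 dB.
Σ 10^(L/10) = 4.136e+08 → L_total = 10·log₁₀(4.136e+08) = 86.17 dB.

86.2 dB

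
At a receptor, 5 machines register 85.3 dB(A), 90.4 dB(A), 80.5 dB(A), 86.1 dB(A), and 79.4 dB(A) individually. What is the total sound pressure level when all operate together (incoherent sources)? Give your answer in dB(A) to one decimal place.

For uncorrelated sources the intensities add, so convert each level to linear form, sum, and take 10·log₁₀ of the total.
Σ 10^(L/10) = 10^(85.3/10) + 10^(90.4/10) + 10^(80.5/10) + 10^(86.1/10) + 10^(79.4/10) = 2.042e+09.
L_total = 10·log₁₀(2.042e+09) = 93.10 dB(A).

93.1 dB(A)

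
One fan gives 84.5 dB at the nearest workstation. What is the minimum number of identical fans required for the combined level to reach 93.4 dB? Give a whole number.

8

N identical sources give L₁ + 10·log₁₀ N, so require 10·log₁₀ N ≥ 93.4 − 84.5 = 8.9 dB.
N ≥ 10^(8.9/10) = 7.762, so N = 8.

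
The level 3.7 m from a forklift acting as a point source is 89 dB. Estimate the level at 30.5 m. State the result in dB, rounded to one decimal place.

70.7 dB

Point-source attenuation: ΔL = 20·log₁₀(r₂/r₁) = 20·log₁₀(30.5/3.7) = 18.322 dB.
L₂ = 89 − 20·log₁₀(30.5/3.7) = 89 − 18.322 = 70.68 dB.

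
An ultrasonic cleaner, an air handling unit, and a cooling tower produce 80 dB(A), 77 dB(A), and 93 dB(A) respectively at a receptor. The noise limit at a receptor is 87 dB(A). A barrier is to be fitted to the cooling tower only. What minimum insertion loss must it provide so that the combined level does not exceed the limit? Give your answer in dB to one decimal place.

Fixed contribution from the other sources: Σ 10^(L/10) = 10^(80/10) + 10^(77/10) = 1.501e+08 (81.76 dB(A)).
To meet 87 dB(A) overall, the treated cooling tower may contribute at most 10^(87/10) − 1.501e+08 = 3.511e+08, i.e. 85.45 dB(A).
So the cooling tower must be reduced from 93 to 85.45 dB(A): IL = 7.55 dB.

7.5 dB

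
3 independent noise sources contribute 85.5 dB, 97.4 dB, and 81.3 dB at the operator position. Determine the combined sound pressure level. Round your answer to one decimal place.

97.8 dB

Incoherent sources combine by intensity addition: L_total = 10·log₁₀(Σ 10^(L_i/10)).
Σ 10^(L/10) = 10^(85.5/10) + 10^(97.4/10) + 10^(81.3/10) = 5.985e+09.
L_total = 10·log₁₀(5.985e+09) = 97.77 dB.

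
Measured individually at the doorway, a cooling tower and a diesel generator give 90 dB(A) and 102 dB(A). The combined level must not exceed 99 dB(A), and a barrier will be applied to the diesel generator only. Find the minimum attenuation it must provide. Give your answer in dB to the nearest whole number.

Everything except the diesel generator sums to 10^(90/10) = 1.000e+09 in linear terms, 90.00 dB(A).
The limit corresponds to 10^(99/10) = 7.943e+09; subtracting the fixed part leaves 6.943e+09 for the diesel generator, i.e. 98.42 dB(A).
Required insertion loss = 102 − 98.42 = 3.58 dB.

4 dB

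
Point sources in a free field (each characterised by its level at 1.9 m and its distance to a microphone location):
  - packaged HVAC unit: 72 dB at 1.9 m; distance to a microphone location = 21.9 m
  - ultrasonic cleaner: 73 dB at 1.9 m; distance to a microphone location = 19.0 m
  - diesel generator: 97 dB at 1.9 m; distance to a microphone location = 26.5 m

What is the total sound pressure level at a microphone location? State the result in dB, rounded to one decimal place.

Propagate each source to the receiver with L = L_ref − 20·log₁₀(r/r_ref), then add intensities.
packaged HVAC unit: 72 − 20·log₁₀(21.9/1.9) = 72 − 21.23 = 50.77 dB.
ultrasonic cleaner: 73 − 20·log₁₀(19.0/1.9) = 73 − 20.00 = 53.00 dB.
diesel generator: 97 − 20·log₁₀(26.5/1.9) = 97 − 22.89 = 74.11 dB.
Σ 10^(L/10) = 2.608e+07 → L_total = 10·log₁₀(2.608e+07) = 74.16 dB.

74.2 dB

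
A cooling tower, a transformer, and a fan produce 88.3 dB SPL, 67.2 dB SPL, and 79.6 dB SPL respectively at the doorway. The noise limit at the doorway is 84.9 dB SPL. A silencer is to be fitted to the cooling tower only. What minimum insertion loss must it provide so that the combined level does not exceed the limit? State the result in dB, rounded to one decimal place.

5.0 dB

The untreated sources together contribute 10^(67.2/10) + 10^(79.6/10) = 9.645e+07, i.e. 79.84 dB SPL.
To meet 84.9 dB SPL overall, the treated cooling tower may contribute at most 10^(84.9/10) − 9.645e+07 = 2.126e+08, i.e. 83.28 dB SPL.
Required insertion loss = 88.3 − 83.28 = 5.02 dB.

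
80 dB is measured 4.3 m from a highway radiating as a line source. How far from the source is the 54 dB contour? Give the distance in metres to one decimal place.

The 26.0 dB drop corresponds to a distance ratio of 10^(26.0/10) for a line source.
r₂ = 4.3·10^((80−54)/10) = 4.3·10^(26.0/10) = 1711.86 m.

1711.9 m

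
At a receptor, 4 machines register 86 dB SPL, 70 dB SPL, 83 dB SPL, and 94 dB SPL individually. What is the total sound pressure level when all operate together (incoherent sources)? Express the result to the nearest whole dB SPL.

95 dB SPL

For uncorrelated sources the intensities add, so convert each level to linear form, sum, and take 10·log₁₀ of the total.
Σ 10^(L/10) = 10^(86/10) + 10^(70/10) + 10^(83/10) + 10^(94/10) = 3.120e+09.
L_total = 10·log₁₀(3.120e+09) = 94.94 dB SPL.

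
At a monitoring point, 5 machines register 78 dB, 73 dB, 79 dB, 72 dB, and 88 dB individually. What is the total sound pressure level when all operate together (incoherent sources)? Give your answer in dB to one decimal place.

89.1 dB

Incoherent sources combine by intensity addition: L_total = 10·log₁₀(Σ 10^(L_i/10)).
Σ 10^(L/10) = 10^(78/10) + 10^(73/10) + 10^(79/10) + 10^(72/10) + 10^(88/10) = 8.093e+08.
L_total = 10·log₁₀(8.093e+08) = 89.08 dB.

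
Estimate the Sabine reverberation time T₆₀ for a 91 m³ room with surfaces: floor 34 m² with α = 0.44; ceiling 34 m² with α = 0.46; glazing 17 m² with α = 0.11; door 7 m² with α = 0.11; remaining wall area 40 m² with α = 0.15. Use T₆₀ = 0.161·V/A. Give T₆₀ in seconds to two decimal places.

0.37 s

Summing Sᵢαᵢ: 34·0.44 + 34·0.46 + 17·0.11 + 7·0.11 + 40·0.15 = 39.24 m².
T₆₀ = 0.161 × 91 / 39.24 = 0.373 s.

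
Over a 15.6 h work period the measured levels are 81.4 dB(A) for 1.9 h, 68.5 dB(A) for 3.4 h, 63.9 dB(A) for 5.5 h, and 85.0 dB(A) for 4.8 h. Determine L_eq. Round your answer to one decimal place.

80.7 dB(A)

Weight each interval's intensity by its duration and average over T = 15.6 h:
Σ tᵢ·10^(Lᵢ/10) = 1.9·10^(81.4/10) + 3.4·10^(68.5/10) + 5.5·10^(63.9/10) + 4.8·10^(85.0/10) = 1.818e+09.
L_eq = 10·log₁₀(1.818e+09/15.6) = 80.66 dB(A).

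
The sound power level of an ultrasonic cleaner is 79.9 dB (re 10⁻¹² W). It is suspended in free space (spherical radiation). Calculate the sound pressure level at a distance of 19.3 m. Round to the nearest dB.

43 dB

The power spreads over a sphere of area 4π·r², so L_p = L_w − 10·log₁₀(4π·r²).
4π·r² = 4681 m², 10·log₁₀ of that is 36.703 dB.
L_p = 79.9 − 36.703 = 43.20 dB.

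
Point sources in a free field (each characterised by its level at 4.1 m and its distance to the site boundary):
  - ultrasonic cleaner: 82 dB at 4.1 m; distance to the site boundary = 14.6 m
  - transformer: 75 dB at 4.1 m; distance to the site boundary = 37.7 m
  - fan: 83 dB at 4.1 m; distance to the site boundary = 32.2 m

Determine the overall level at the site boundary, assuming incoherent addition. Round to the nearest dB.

First find each source's level at the receiver (point-source: −20·log₁₀(r/r_ref)), then combine on an intensity basis.
ultrasonic cleaner: 82 − 20·log₁₀(14.6/4.1) = 82 − 11.03 = 70.97 dB.
transformer: 75 − 20·log₁₀(37.7/4.1) = 75 − 19.27 = 55.73 dB.
fan: 83 − 20·log₁₀(32.2/4.1) = 83 − 17.90 = 65.10 dB.
Σ 10^(L/10) = 1.611e+07 → L_total = 10·log₁₀(1.611e+07) = 72.07 dB.

72 dB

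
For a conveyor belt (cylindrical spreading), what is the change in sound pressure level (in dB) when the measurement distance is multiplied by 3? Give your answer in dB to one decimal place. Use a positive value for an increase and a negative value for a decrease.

With cylindrical spreading the level changes by −10·log₁₀(r₂/r₁).
ΔL = −10·log₁₀(3) = -4.77 dB.

-4.8 dB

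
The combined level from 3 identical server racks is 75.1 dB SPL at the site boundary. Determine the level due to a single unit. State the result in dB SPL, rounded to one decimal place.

70.3 dB SPL

Dividing the total intensity by 3 lowers the level by 10·log₁₀ 3 = 4.771 dB: L₁ = 75.1 − 4.771.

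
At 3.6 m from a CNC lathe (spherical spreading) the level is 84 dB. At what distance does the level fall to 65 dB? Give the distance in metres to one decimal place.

32.1 m

Point-source spreading drops the level by 20·log₁₀(r₂/r₁); inverting, r₂/r₁ = 10^(ΔL/20).
r₂ = 3.6·10^((84−65)/20) = 3.6·10^(19.0/20) = 32.09 m.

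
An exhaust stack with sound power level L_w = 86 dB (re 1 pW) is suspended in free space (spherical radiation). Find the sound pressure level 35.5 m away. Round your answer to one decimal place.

44.0 dB

L_p = L_w − 10·log₁₀(4π·r²) with r = 35.5 m.
4π·r² = 1.584e+04 m², 10·log₁₀ of that is 41.997 dB.
L_p = 86 − 41.997 = 44.00 dB.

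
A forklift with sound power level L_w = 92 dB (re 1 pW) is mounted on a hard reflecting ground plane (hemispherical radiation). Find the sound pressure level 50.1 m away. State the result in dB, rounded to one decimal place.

Free-field hemispherical radiation: L_p = L_w − 10·log₁₀(2π·r²), r = 50.1 m.
2π·r² = 1.577e+04 m², 10·log₁₀ of that is 41.979 dB.
L_p = 92 − 41.979 = 50.02 dB.

50.0 dB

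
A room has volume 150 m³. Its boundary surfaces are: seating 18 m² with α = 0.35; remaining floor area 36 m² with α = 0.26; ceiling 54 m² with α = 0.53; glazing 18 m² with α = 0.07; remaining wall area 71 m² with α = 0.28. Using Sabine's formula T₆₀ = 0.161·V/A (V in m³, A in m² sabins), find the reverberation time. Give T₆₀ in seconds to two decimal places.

0.37 s

A = Σ Sᵢαᵢ = 18·0.35 + 36·0.26 + 54·0.53 + 18·0.07 + 71·0.28 = 65.42 m².
T₆₀ = 0.161 × 150 / 65.42 = 0.369 s.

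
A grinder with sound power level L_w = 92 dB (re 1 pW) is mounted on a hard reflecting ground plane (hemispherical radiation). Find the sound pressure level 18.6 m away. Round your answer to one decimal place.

L_p = L_w − 10·log₁₀(2π·r²) with r = 18.6 m.
2π·r² = 2174 m², 10·log₁₀ of that is 33.372 dB.
L_p = 92 − 33.372 = 58.63 dB.

58.6 dB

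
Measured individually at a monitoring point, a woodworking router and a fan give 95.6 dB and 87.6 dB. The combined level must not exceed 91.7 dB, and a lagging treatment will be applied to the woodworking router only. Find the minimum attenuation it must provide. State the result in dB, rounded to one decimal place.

Everything except the woodworking router sums to 10^(87.6/10) = 5.754e+08 in linear terms, 87.60 dB.
The limit corresponds to 10^(91.7/10) = 1.479e+09; subtracting the fixed part leaves 9.037e+08 for the woodworking router, i.e. 89.56 dB.
So the woodworking router must be reduced from 95.6 to 89.56 dB: IL = 6.04 dB.

6.0 dB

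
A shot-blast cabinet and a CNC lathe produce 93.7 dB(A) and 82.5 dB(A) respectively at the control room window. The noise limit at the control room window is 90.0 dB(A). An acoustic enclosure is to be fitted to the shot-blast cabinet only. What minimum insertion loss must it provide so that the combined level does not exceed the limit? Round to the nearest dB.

5 dB

Everything except the shot-blast cabinet sums to 10^(82.5/10) = 1.778e+08 in linear terms, 82.50 dB(A).
To meet 90.0 dB(A) overall, the treated shot-blast cabinet may contribute at most 10^(90.0/10) − 1.778e+08 = 8.222e+08, i.e. 89.15 dB(A).
Required insertion loss = 93.7 − 89.15 = 4.55 dB.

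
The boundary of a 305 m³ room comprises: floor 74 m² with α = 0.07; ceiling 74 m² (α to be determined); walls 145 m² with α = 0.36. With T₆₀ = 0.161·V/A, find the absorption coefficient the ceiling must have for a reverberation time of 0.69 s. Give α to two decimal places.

A = 0.161·V/T₆₀ = 0.161·305/0.69 = 71.17 m² sabins.
Absorption from the other surfaces = 74·0.07 + 145·0.36 = 57.38 m², so the ceiling must supply 13.79 m² over 74 m².
α = 13.79/74 = 0.186.

0.19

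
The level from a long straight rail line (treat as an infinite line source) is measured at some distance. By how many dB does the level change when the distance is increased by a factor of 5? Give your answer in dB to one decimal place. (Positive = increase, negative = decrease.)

A line source loses 3 dB per doubling of distance; generally ΔL = −10·log₁₀(r₂/r₁).
ΔL = −10·log₁₀(5) = -6.99 dB.

-7.0 dB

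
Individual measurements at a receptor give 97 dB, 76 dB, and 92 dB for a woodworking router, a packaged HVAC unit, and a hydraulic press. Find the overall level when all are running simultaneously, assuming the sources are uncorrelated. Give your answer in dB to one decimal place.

Incoherent sources combine by intensity addition: L_total = 10·log₁₀(Σ 10^(L_i/10)).
Σ 10^(L/10) = 10^(97/10) + 10^(76/10) + 10^(92/10) = 6.637e+09.
L_total = 10·log₁₀(6.637e+09) = 98.22 dB.

98.2 dB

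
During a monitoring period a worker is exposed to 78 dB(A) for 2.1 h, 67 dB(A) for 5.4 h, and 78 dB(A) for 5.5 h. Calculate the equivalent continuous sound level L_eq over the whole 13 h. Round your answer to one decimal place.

75.9 dB(A)

The energy average is taken in the linear domain: L_eq = 10·log₁₀[(Σ tᵢ·10^(Lᵢ/10))/T], T = 13 h.
Σ tᵢ·10^(Lᵢ/10) = 2.1·10^(78/10) + 5.4·10^(67/10) + 5.5·10^(78/10) = 5.066e+08.
L_eq = 10·log₁₀(5.066e+08/13) = 75.91 dB(A).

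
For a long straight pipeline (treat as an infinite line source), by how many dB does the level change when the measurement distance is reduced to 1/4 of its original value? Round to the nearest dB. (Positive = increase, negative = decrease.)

+6 dB

With cylindrical spreading the level changes by −10·log₁₀(r₂/r₁).
ΔL = −10·log₁₀(0.25) = +6.02 dB.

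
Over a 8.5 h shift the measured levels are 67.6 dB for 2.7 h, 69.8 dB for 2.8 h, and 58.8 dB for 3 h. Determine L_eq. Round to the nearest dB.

67 dB

The energy average is taken in the linear domain: L_eq = 10·log₁₀[(Σ tᵢ·10^(Lᵢ/10))/T], T = 8.5 h.
Σ tᵢ·10^(Lᵢ/10) = 2.7·10^(67.6/10) + 2.8·10^(69.8/10) + 3·10^(58.8/10) = 4.455e+07.
L_eq = 10·log₁₀(4.455e+07/8.5) = 67.19 dB.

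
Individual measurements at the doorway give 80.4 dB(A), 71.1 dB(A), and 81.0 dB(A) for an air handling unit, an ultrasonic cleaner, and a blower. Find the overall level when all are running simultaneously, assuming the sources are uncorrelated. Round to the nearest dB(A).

84 dB(A)

For uncorrelated sources the intensities add, so convert each level to linear form, sum, and take 10·log₁₀ of the total.
Σ 10^(L/10) = 10^(80.4/10) + 10^(71.1/10) + 10^(81.0/10) = 2.484e+08.
L_total = 10·log₁₀(2.484e+08) = 83.95 dB(A).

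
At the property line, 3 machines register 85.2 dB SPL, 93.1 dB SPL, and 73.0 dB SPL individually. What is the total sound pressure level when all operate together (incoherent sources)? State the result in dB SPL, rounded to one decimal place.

93.8 dB SPL

Incoherent sources combine by intensity addition: L_total = 10·log₁₀(Σ 10^(L_i/10)).
Σ 10^(L/10) = 10^(85.2/10) + 10^(93.1/10) + 10^(73.0/10) = 2.393e+09.
L_total = 10·log₁₀(2.393e+09) = 93.79 dB SPL.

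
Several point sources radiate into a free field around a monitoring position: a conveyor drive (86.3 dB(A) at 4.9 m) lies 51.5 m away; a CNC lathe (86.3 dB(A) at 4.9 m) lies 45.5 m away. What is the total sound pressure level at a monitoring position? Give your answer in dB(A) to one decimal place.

69.4 dB(A)

Propagate each source to the receiver with L = L_ref − 20·log₁₀(r/r_ref), then add intensities.
conveyor drive: 86.3 − 20·log₁₀(51.5/4.9) = 86.3 − 20.43 = 65.87 dB(A).
CNC lathe: 86.3 − 20·log₁₀(45.5/4.9) = 86.3 − 19.36 = 66.94 dB(A).
Σ 10^(L/10) = 8.809e+06 → L_total = 10·log₁₀(8.809e+06) = 69.45 dB(A).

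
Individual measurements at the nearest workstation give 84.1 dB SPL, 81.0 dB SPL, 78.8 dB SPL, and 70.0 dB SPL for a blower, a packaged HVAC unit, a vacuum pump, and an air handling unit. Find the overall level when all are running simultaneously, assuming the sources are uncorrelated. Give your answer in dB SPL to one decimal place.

86.7 dB SPL

Incoherent sources combine by intensity addition: L_total = 10·log₁₀(Σ 10^(L_i/10)).
Σ 10^(L/10) = 10^(84.1/10) + 10^(81.0/10) + 10^(78.8/10) + 10^(70.0/10) = 4.688e+08.
L_total = 10·log₁₀(4.688e+08) = 86.71 dB SPL.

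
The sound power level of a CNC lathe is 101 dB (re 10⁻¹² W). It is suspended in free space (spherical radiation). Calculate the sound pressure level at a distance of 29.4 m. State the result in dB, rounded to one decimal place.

L_p = L_w − 10·log₁₀(4π·r²) with r = 29.4 m.
4π·r² = 1.086e+04 m², 10·log₁₀ of that is 40.359 dB.
L_p = 101 − 40.359 = 60.64 dB.

60.6 dB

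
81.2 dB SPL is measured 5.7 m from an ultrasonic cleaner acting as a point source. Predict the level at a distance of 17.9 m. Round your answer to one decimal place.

Spherical spreading from a point source gives a 20·log₁₀(r₂/r₁) drop.
L₂ = 81.2 − 20·log₁₀(17.9/5.7) = 81.2 − 9.940 = 71.26 dB SPL.

71.3 dB SPL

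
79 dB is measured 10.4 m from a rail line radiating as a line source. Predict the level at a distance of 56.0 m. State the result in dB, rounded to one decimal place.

71.7 dB

Cylindrical spreading from a line source gives a 10·log₁₀(r₂/r₁) drop.
L₂ = 79 − 10·log₁₀(56.0/10.4) = 79 − 7.312 = 71.69 dB.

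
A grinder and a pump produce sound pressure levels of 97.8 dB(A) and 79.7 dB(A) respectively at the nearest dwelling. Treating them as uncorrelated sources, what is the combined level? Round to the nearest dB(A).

For uncorrelated sources the intensities add, so convert each level to linear form, sum, and take 10·log₁₀ of the total.
Σ 10^(L/10) = 10^(97.8/10) + 10^(79.7/10) = 6.119e+09.
L_total = 10·log₁₀(6.119e+09) = 97.87 dB(A).

98 dB(A)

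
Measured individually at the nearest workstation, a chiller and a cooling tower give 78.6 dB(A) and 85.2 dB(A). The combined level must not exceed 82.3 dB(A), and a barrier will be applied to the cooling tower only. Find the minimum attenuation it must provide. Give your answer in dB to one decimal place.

Fixed contribution from the other source: Σ 10^(L/10) = 10^(78.6/10) = 7.244e+07 (78.60 dB(A)).
The limit corresponds to 10^(82.3/10) = 1.698e+08; subtracting the fixed part leaves 9.738e+07 for the cooling tower, i.e. 79.88 dB(A).
Required insertion loss = 85.2 − 79.88 = 5.32 dB.

5.3 dB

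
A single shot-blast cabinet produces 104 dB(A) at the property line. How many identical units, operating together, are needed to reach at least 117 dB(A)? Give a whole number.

20

The shortfall is 117 − 104 = 13.0 dB, and N units add 10·log₁₀ N, so need 10·log₁₀ N ≥ 13.0.
N ≥ 10^(13.0/10) = 19.953, so N = 20.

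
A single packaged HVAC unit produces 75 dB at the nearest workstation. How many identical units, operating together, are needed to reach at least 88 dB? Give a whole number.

The shortfall is 88 − 75 = 13.0 dB, and N units add 10·log₁₀ N, so need 10·log₁₀ N ≥ 13.0.
N ≥ 10^(13.0/10) = 19.953, so N = 20.

20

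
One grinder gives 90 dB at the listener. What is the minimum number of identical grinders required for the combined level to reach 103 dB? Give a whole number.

N identical sources give L₁ + 10·log₁₀ N, so require 10·log₁₀ N ≥ 103 − 90 = 13.0 dB.
N ≥ 10^(13.0/10) = 19.953, so N = 20.

20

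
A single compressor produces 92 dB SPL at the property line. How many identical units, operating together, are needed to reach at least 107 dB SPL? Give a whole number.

Need L₁ + 10·log₁₀ N ≥ 107, i.e. log₁₀ N ≥ 1.50.
N ≥ 10^(15.0/10) = 31.623, so N = 32.

32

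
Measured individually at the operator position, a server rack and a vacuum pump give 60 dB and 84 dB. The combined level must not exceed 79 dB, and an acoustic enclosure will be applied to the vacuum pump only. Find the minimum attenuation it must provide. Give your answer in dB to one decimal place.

Fixed contribution from the other source: Σ 10^(L/10) = 10^(60/10) = 1.000e+06 (60.00 dB).
The limit corresponds to 10^(79/10) = 7.943e+07; subtracting the fixed part leaves 7.843e+07 for the vacuum pump, i.e. 78.94 dB.
So the vacuum pump must be reduced from 84 to 78.94 dB: IL = 5.06 dB.

5.1 dB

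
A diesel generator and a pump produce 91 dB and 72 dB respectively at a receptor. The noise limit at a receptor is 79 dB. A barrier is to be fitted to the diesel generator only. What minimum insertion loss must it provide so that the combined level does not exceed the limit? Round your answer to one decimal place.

13.0 dB

The untreated sources together contribute 10^(72/10) = 1.585e+07, i.e. 72.00 dB.
The limit corresponds to 10^(79/10) = 7.943e+07; subtracting the fixed part leaves 6.358e+07 for the diesel generator, i.e. 78.03 dB.
So the diesel generator must be reduced from 91 to 78.03 dB: IL = 12.97 dB.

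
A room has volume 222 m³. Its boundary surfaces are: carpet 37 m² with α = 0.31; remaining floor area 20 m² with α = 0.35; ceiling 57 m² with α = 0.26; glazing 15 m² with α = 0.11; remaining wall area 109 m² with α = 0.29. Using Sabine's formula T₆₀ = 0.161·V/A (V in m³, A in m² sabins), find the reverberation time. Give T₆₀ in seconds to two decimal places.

Total absorption A = 37·0.31 + 20·0.35 + 57·0.26 + 15·0.11 + 109·0.29 = 66.55 m² sabins.
T₆₀ = 0.161 × 222 / 66.55 = 0.537 s.

0.54 s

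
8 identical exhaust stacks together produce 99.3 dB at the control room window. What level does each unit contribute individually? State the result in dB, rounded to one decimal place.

8 equal contributions raise the level by 10·log₁₀ 8 = 9.031 dB, so each unit alone gives 99.3 − 9.031.

90.3 dB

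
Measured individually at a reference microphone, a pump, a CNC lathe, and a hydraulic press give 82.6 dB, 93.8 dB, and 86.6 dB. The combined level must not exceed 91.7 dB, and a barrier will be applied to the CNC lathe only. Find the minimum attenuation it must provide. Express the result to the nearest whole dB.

Fixed contribution from the other sources: Σ 10^(L/10) = 10^(82.6/10) + 10^(86.6/10) = 6.391e+08 (88.06 dB).
To meet 91.7 dB overall, the treated CNC lathe may contribute at most 10^(91.7/10) − 6.391e+08 = 8.401e+08, i.e. 89.24 dB.
Required insertion loss = 93.8 − 89.24 = 4.56 dB.

5 dB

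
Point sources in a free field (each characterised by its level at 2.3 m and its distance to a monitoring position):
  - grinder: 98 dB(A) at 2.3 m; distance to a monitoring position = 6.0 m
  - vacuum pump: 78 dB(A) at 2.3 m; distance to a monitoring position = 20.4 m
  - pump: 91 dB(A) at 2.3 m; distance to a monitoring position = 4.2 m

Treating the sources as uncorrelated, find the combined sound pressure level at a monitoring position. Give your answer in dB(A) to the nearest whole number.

Propagate each source to the receiver with L = L_ref − 20·log₁₀(r/r_ref), then add intensities.
grinder: 98 − 20·log₁₀(6.0/2.3) = 98 − 8.33 = 89.67 dB(A).
vacuum pump: 78 − 20·log₁₀(20.4/2.3) = 78 − 18.96 = 59.04 dB(A).
pump: 91 − 20·log₁₀(4.2/2.3) = 91 − 5.23 = 85.77 dB(A).
Σ 10^(L/10) = 1.305e+09 → L_total = 10·log₁₀(1.305e+09) = 91.16 dB(A).

91 dB(A)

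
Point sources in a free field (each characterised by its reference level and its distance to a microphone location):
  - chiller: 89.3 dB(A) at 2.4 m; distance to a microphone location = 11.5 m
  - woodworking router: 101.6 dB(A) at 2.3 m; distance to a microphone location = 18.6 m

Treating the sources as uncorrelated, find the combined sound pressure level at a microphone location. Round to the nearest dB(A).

84 dB(A)

First find each source's level at the receiver (point-source: −20·log₁₀(r/r_ref)), then combine on an intensity basis.
chiller: 89.3 − 20·log₁₀(11.5/2.4) = 89.3 − 13.61 = 75.69 dB(A).
woodworking router: 101.6 − 20·log₁₀(18.6/2.3) = 101.6 − 18.16 = 83.44 dB(A).
Σ 10^(L/10) = 2.581e+08 → L_total = 10·log₁₀(2.581e+08) = 84.12 dB(A).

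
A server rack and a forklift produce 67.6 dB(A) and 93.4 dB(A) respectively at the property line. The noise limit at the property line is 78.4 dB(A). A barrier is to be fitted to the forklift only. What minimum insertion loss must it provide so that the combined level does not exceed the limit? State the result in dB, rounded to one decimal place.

15.4 dB

The untreated sources together contribute 10^(67.6/10) = 5.754e+06, i.e. 67.60 dB(A).
To meet 78.4 dB(A) overall, the treated forklift may contribute at most 10^(78.4/10) − 5.754e+06 = 6.343e+07, i.e. 78.02 dB(A).
Required insertion loss = 93.4 − 78.02 = 15.38 dB.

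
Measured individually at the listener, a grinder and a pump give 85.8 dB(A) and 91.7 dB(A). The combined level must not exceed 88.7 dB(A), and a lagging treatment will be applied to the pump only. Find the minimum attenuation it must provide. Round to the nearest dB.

Everything except the pump sums to 10^(85.8/10) = 3.802e+08 in linear terms, 85.80 dB(A).
The limit corresponds to 10^(88.7/10) = 7.413e+08; subtracting the fixed part leaves 3.611e+08 for the pump, i.e. 85.58 dB(A).
Required insertion loss = 91.7 − 85.58 = 6.12 dB.

6 dB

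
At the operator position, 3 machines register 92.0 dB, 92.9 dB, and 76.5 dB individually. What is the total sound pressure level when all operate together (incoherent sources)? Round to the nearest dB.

96 dB

Incoherent sources combine by intensity addition: L_total = 10·log₁₀(Σ 10^(L_i/10)).
Σ 10^(L/10) = 10^(92.0/10) + 10^(92.9/10) + 10^(76.5/10) = 3.579e+09.
L_total = 10·log₁₀(3.579e+09) = 95.54 dB.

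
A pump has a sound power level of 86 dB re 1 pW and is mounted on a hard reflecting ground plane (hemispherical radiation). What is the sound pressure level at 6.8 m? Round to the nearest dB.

61 dB

L_p = L_w − 10·log₁₀(2π·r²) with r = 6.8 m.
2π·r² = 290.5 m², 10·log₁₀ of that is 24.632 dB.
L_p = 86 − 24.632 = 61.37 dB.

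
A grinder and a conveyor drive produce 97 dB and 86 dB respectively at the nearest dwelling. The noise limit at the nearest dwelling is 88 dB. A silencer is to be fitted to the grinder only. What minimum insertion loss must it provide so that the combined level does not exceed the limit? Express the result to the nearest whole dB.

13 dB

The untreated sources together contribute 10^(86/10) = 3.981e+08, i.e. 86.00 dB.
The limit corresponds to 10^(88/10) = 6.310e+08; subtracting the fixed part leaves 2.329e+08 for the grinder, i.e. 83.67 dB.
So the grinder must be reduced from 97 to 83.67 dB: IL = 13.33 dB.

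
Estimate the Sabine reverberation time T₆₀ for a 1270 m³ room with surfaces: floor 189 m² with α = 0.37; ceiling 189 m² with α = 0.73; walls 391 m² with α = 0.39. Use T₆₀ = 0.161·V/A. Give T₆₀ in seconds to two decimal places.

A = Σ Sᵢαᵢ = 189·0.37 + 189·0.73 + 391·0.39 = 360.39 m².
T₆₀ = 0.161·V/A = 0.161·1270/360.39 = 0.567 s.

0.57 s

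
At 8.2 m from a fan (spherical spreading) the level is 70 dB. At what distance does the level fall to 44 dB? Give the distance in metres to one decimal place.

163.6 m

For a point source L₁ − L₂ = 20·log₁₀(r₂/r₁), so r₂ = r₁·10^((L₁−L₂)/20).
r₂ = 8.2·10^((70−44)/20) = 8.2·10^(26.0/20) = 163.61 m.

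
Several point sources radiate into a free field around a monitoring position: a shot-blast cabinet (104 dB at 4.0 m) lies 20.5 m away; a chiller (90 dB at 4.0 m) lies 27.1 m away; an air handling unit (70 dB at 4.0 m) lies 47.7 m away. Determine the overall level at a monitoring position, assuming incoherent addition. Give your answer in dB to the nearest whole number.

Apply inverse-square spreading to bring every level to the receiver, then sum 10^(L/10).
shot-blast cabinet: 104 − 20·log₁₀(20.5/4.0) = 104 − 14.19 = 89.81 dB.
chiller: 90 − 20·log₁₀(27.1/4.0) = 90 − 16.62 = 73.38 dB.
air handling unit: 70 − 20·log₁₀(47.7/4.0) = 70 − 21.53 = 48.47 dB.
Σ 10^(L/10) = 9.782e+08 → L_total = 10·log₁₀(9.782e+08) = 89.90 dB.

90 dB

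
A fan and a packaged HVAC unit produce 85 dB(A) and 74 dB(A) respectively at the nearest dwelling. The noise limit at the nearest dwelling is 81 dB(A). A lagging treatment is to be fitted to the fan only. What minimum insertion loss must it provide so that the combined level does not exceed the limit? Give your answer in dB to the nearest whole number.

5 dB

The untreated sources together contribute 10^(74/10) = 2.512e+07, i.e. 74.00 dB(A).
The limit corresponds to 10^(81/10) = 1.259e+08; subtracting the fixed part leaves 1.008e+08 for the fan, i.e. 80.03 dB(A).
So the fan must be reduced from 85 to 80.03 dB(A): IL = 4.97 dB.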